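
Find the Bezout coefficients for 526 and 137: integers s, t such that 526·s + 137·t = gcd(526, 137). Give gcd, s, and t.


Euclidean algorithm on (526, 137) — divide until remainder is 0:
  526 = 3 · 137 + 115
  137 = 1 · 115 + 22
  115 = 5 · 22 + 5
  22 = 4 · 5 + 2
  5 = 2 · 2 + 1
  2 = 2 · 1 + 0
gcd(526, 137) = 1.
Track Bezout coefficients alongside the remainders: start with r₀ = 526 = a·1 + b·0 (s = 1, t = 0) and r₁ = 137 = a·0 + b·1 (s = 0, t = 1); each new remainder r_{k+1} = r_{k-1} − q_k·r_k inherits s_{k+1} = s_{k-1} − q_k·s_k, t_{k+1} = t_{k-1} − q_k·t_k, so r_k = a·s_k + b·t_k at every step:
  q = 3: r = 115, s = 1 − 3·0 = 1, t = 0 − 3·1 = -3  (check: 526·1 + 137·(-3) = 115)
  q = 1: r = 22, s = 0 − 1·1 = -1, t = 1 − 1·(-3) = 4  (check: 526·(-1) + 137·4 = 22)
  q = 5: r = 5, s = 1 − 5·(-1) = 6, t = -3 − 5·4 = -23  (check: 526·6 + 137·(-23) = 5)
  q = 4: r = 2, s = -1 − 4·6 = -25, t = 4 − 4·(-23) = 96  (check: 526·(-25) + 137·96 = 2)
  q = 2: r = 1, s = 6 − 2·(-25) = 56, t = -23 − 2·96 = -215  (check: 526·56 + 137·(-215) = 1)
The row with r = 1 (the gcd) gives the Bezout coefficients s = 56, t = -215.
Result: 526 · (56) + 137 · (-215) = 1.

gcd(526, 137) = 1; s = 56, t = -215 (check: 526·56 + 137·(-215) = 1).


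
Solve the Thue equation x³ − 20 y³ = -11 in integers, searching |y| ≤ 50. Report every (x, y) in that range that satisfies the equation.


The equation is x³ - 20y³ = -11. For fixed y, x³ = 20·y³ − 11, so a solution requires the RHS to be a perfect cube.
Strategy: iterate y from -50 to 50, compute RHS = 20·y³ − 11, and check whether it is a (positive or negative) perfect cube.
Check small values of y:
  y = 0: RHS = -11 is not a perfect cube.
  y = 1: RHS = 9 is not a perfect cube.
  y = -1: RHS = -31 is not a perfect cube.
  y = 2: RHS = 149 is not a perfect cube.
  y = -2: RHS = -171 is not a perfect cube.
  y = 3: RHS = 529 is not a perfect cube.
  y = -3: RHS = -551 is not a perfect cube.
Continuing the search up to |y| = 50 finds no solutions either.
No (x, y) in the scanned range satisfies the equation.

No integer solutions with |y| ≤ 50.


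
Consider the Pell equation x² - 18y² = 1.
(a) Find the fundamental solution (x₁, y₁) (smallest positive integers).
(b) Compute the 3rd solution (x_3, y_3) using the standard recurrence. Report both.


Step 1: Find the fundamental solution (x₁, y₁) of x² - 18y² = 1.
  Expand √18 as a continued fraction. a₀ = ⌊√18⌋ = 4; iterate m_{k+1} = d_k·a_k − m_k, d_{k+1} = (18 − m_{k+1}²)/d_k, a_{k+1} = ⌊(a₀ + m_{k+1})/d_{k+1}⌋ (starting m₀ = 0, d₀ = 1), with convergents p_k = a_k·p_{k-1} + p_{k-2}, q_k = a_k·q_{k-1} + q_{k-2} (p₋₁ = 1, q₋₁ = 0):
  k = 0: a₀ = 4; p₀/q₀ = 4/1; p₀² − 18·q₀² = 16 − 18 = -2.
  k = 1: m = 4, d = 2, a = ⌊(4 + 4)/2⌋ = 4; p/q = (4·4 + 1)/(4·1 + 0) = 17/4; p² − 18·q² = 289 − 288 = 1.
  The first convergent with p² − 18·q² = 1 gives the fundamental solution (x₁, y₁) = (17, 4).
Step 2: Apply the recurrence (x_{n+1}, y_{n+1}) = (x₁x_n + 18y₁y_n, x₁y_n + y₁x_n) repeatedly.
  From (x_1, y_1) = (17, 4): x_2 = 17·17 + 18·4·4 = 577; y_2 = 17·4 + 4·17 = 136.
  From (x_2, y_2) = (577, 136): x_3 = 17·577 + 18·4·136 = 19601; y_3 = 17·136 + 4·577 = 4620.
Step 3: Verify x_3² - 18·y_3² = 384199201 - 384199200 = 1 (should be 1). ✓

(x_1, y_1) = (17, 4); (x_3, y_3) = (19601, 4620).


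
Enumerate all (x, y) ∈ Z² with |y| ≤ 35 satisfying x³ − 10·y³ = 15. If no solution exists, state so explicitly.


The equation is x³ - 10y³ = 15. For fixed y, x³ = 10·y³ + 15, so a solution requires the RHS to be a perfect cube.
Strategy: iterate y from -35 to 35, compute RHS = 10·y³ + 15, and check whether it is a (positive or negative) perfect cube.
Check small values of y:
  y = 0: RHS = 15 is not a perfect cube.
  y = 1: RHS = 25 is not a perfect cube.
  y = -1: RHS = 5 is not a perfect cube.
  y = 2: RHS = 95 is not a perfect cube.
  y = -2: RHS = -65 is not a perfect cube.
  y = 3: RHS = 285 is not a perfect cube.
  y = -3: RHS = -255 is not a perfect cube.
Continuing the search up to |y| = 35 finds no solutions either.
No (x, y) in the scanned range satisfies the equation.

No integer solutions with |y| ≤ 35.


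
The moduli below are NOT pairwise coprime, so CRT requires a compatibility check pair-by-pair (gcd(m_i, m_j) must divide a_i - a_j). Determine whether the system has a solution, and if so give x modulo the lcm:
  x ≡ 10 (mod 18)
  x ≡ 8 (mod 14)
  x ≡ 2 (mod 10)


Moduli 18, 14, 10 are not pairwise coprime, so CRT works modulo lcm(m_i) when all pairwise compatibility conditions hold.
Pairwise compatibility: gcd(m_i, m_j) must divide a_i - a_j for every pair.
Merge one congruence at a time:
  Start: x ≡ 10 (mod 18).
  Combine with x ≡ 8 (mod 14): gcd(18, 14) = 2; 8 - 10 = -2, which IS divisible by 2, so compatible.
    Write x = 10 + 18·t and substitute into x ≡ 8 (mod 14): 18·t ≡ 8 − 10 = -2 (mod 14).
    Divide the congruence (and modulus) by g = 2: 9·t ≡ -1 (mod 7).
    Reduce coefficients mod 7: 2·t ≡ 6 (mod 7).
    The inverse of 2 mod 7 is 4 (since 2·4 = 8 = 1·7 + 1), so t ≡ 4·6 = 24 ≡ 3 (mod 7).
    Then x = 10 + 18·3 = 64, valid modulo lcm(18, 14) = 126: x ≡ 64 (mod 126).
  Combine with x ≡ 2 (mod 10): gcd(126, 10) = 2; 2 - 64 = -62, which IS divisible by 2, so compatible.
    Write x = 64 + 126·t and substitute into x ≡ 2 (mod 10): 126·t ≡ 2 − 64 = -62 (mod 10).
    Divide the congruence (and modulus) by g = 2: 63·t ≡ -31 (mod 5).
    Reduce coefficients mod 5: 3·t ≡ 4 (mod 5).
    The inverse of 3 mod 5 is 2 (since 3·2 = 6 = 1·5 + 1), so t ≡ 2·4 = 8 ≡ 3 (mod 5).
    Then x = 64 + 126·3 = 442, valid modulo lcm(126, 10) = 630: x ≡ 442 (mod 630).
Verify: 442 mod 18 = 10, 442 mod 14 = 8, 442 mod 10 = 2.

x ≡ 442 (mod 630).


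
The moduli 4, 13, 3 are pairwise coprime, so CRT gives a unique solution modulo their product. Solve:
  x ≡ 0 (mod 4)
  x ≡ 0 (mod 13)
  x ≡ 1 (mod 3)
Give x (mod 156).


Moduli 4, 13, 3 are pairwise coprime; by CRT there is a unique solution modulo M = 4 · 13 · 3 = 156.
Solve pairwise, accumulating the modulus:
  Start with x ≡ 0 (mod 4).
  Combine with x ≡ 0 (mod 13): since gcd(4, 13) = 1, we get a unique residue mod 52.
    Write x = 0 + 4·t and substitute into x ≡ 0 (mod 13): 4·t ≡ 0 − 0 = 0 (mod 13).
    The inverse of 4 mod 13 is 10 (since 4·10 = 40 = 3·13 + 1), so t ≡ 10·0 = 0 ≡ 0 (mod 13).
    Then x = 0 + 4·0 = 0, valid modulo lcm(4, 13) = 52: x ≡ 0 (mod 52).
  Combine with x ≡ 1 (mod 3): since gcd(52, 3) = 1, we get a unique residue mod 156.
    Write x = 0 + 52·t and substitute into x ≡ 1 (mod 3): 52·t ≡ 1 − 0 = 1 (mod 3).
    Reduce coefficients mod 3: 1·t ≡ 1 (mod 3).
    So t ≡ 1 (mod 3).
    Then x = 0 + 52·1 = 52, valid modulo lcm(52, 3) = 156: x ≡ 52 (mod 156).
Verify: 52 mod 4 = 0 ✓, 52 mod 13 = 0 ✓, 52 mod 3 = 1 ✓.

x ≡ 52 (mod 156).


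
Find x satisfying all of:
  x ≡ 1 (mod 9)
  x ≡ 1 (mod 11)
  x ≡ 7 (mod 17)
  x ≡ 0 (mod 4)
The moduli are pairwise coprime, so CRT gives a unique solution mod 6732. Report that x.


Product of moduli M = 9 · 11 · 17 · 4 = 6732.
Merge one congruence at a time:
  Start: x ≡ 1 (mod 9).
  Combine with x ≡ 1 (mod 11); new modulus lcm = 99.
    Write x = 1 + 9·t and substitute into x ≡ 1 (mod 11): 9·t ≡ 1 − 1 = 0 (mod 11).
    The inverse of 9 mod 11 is 5 (since 9·5 = 45 = 4·11 + 1), so t ≡ 5·0 = 0 ≡ 0 (mod 11).
    Then x = 1 + 9·0 = 1, valid modulo lcm(9, 11) = 99: x ≡ 1 (mod 99).
  Combine with x ≡ 7 (mod 17); new modulus lcm = 1683.
    Write x = 1 + 99·t and substitute into x ≡ 7 (mod 17): 99·t ≡ 7 − 1 = 6 (mod 17).
    Reduce coefficients mod 17: 14·t ≡ 6 (mod 17).
    The inverse of 14 mod 17 is 11 (since 14·11 = 154 = 9·17 + 1), so t ≡ 11·6 = 66 ≡ 15 (mod 17).
    Then x = 1 + 99·15 = 1486, valid modulo lcm(99, 17) = 1683: x ≡ 1486 (mod 1683).
  Combine with x ≡ 0 (mod 4); new modulus lcm = 6732.
    Write x = 1486 + 1683·t and substitute into x ≡ 0 (mod 4): 1683·t ≡ 0 − 1486 = -1486 (mod 4).
    Reduce coefficients mod 4: 3·t ≡ 2 (mod 4).
    The inverse of 3 mod 4 is 3 (since 3·3 = 9 = 2·4 + 1), so t ≡ 3·2 = 6 ≡ 2 (mod 4).
    Then x = 1486 + 1683·2 = 4852, valid modulo lcm(1683, 4) = 6732: x ≡ 4852 (mod 6732).
Verify against each original: 4852 mod 9 = 1, 4852 mod 11 = 1, 4852 mod 17 = 7, 4852 mod 4 = 0.

x ≡ 4852 (mod 6732).


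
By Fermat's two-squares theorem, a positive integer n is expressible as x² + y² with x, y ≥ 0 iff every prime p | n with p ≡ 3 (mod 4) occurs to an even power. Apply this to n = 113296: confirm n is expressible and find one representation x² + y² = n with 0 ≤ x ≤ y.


Step 1: Factor n = 113296 = 2^4 · 73 · 97.
Step 2: Check the mod-4 condition on each prime factor: 2 = 2 (special); 73 ≡ 1 (mod 4), exponent 1; 97 ≡ 1 (mod 4), exponent 1.
All primes ≡ 3 (mod 4) appear to even exponent (or don't appear), so by the two-squares theorem n IS expressible as a sum of two squares.
Step 3: Build a representation. Group n = k² · m with k = 4 and m = 73 · 97 = 7081 (a product of primes ≡ 1 (mod 4)); a representation of m scales to one of n via (k·x)² + (k·y)² = k²(x² + y²). Each prime p ≡ 1 (mod 4) is itself a sum of two squares; find a² by testing p − a² for a perfect square:
  73: 73 − 1² = 72, 73 − 2² = 69, 73 − 3² = 64 = 8² ⇒ 73 = 3² + 8².
  97: 97 − 1² = 96, 97 − 2² = 93, 97 − 3² = 88, 97 − 4² = 81 = 9² ⇒ 97 = 4² + 9².
  Combine using the Brahmagupta–Fibonacci identity (a² + b²)(c² + d²) = (ac − bd)² + (ad + bc)² = (ac + bd)² + (ad − bc)²:
  73 · 97 = 7081: from (3² + 8²)(4² + 9²), take (3·4 − 8·9, 3·9 + 8·4) = (12 − 72, 27 + 32) = (-60, 59); dropping signs (only squares matter) gives (60, 59); check 60² + 59² = 3600 + 3481 = 7081 ✓.
  Scale by k = 4: (4·60, 4·59) = (240, 236).
Step 4: Order so x ≤ y and verify: 236² + 240² = 55696 + 57600 = 113296 = n. ✓

n = 113296 = 236² + 240² (one valid representation with x ≤ y).


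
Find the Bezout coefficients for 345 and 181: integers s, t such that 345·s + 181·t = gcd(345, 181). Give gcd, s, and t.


Euclidean algorithm on (345, 181) — divide until remainder is 0:
  345 = 1 · 181 + 164
  181 = 1 · 164 + 17
  164 = 9 · 17 + 11
  17 = 1 · 11 + 6
  11 = 1 · 6 + 5
  6 = 1 · 5 + 1
  5 = 5 · 1 + 0
gcd(345, 181) = 1.
Track Bezout coefficients alongside the remainders: start with r₀ = 345 = a·1 + b·0 (s = 1, t = 0) and r₁ = 181 = a·0 + b·1 (s = 0, t = 1); each new remainder r_{k+1} = r_{k-1} − q_k·r_k inherits s_{k+1} = s_{k-1} − q_k·s_k, t_{k+1} = t_{k-1} − q_k·t_k, so r_k = a·s_k + b·t_k at every step:
  q = 1: r = 164, s = 1 − 1·0 = 1, t = 0 − 1·1 = -1  (check: 345·1 + 181·(-1) = 164)
  q = 1: r = 17, s = 0 − 1·1 = -1, t = 1 − 1·(-1) = 2  (check: 345·(-1) + 181·2 = 17)
  q = 9: r = 11, s = 1 − 9·(-1) = 10, t = -1 − 9·2 = -19  (check: 345·10 + 181·(-19) = 11)
  q = 1: r = 6, s = -1 − 1·10 = -11, t = 2 − 1·(-19) = 21  (check: 345·(-11) + 181·21 = 6)
  q = 1: r = 5, s = 10 − 1·(-11) = 21, t = -19 − 1·21 = -40  (check: 345·21 + 181·(-40) = 5)
  q = 1: r = 1, s = -11 − 1·21 = -32, t = 21 − 1·(-40) = 61  (check: 345·(-32) + 181·61 = 1)
The row with r = 1 (the gcd) gives the Bezout coefficients s = -32, t = 61.
Result: 345 · (-32) + 181 · (61) = 1.

gcd(345, 181) = 1; s = -32, t = 61 (check: 345·(-32) + 181·61 = 1).


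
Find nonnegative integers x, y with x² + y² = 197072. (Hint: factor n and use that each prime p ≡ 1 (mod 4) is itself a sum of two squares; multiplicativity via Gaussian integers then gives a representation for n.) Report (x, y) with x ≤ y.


Step 1: Factor n = 197072 = 2^4 · 109 · 113.
Step 2: Check the mod-4 condition on each prime factor: 2 = 2 (special); 109 ≡ 1 (mod 4), exponent 1; 113 ≡ 1 (mod 4), exponent 1.
All primes ≡ 3 (mod 4) appear to even exponent (or don't appear), so by the two-squares theorem n IS expressible as a sum of two squares.
Step 3: Build a representation. Group n = k² · m with k = 4 and m = 109 · 113 = 12317 (a product of primes ≡ 1 (mod 4)); a representation of m scales to one of n via (k·x)² + (k·y)² = k²(x² + y²). Each prime p ≡ 1 (mod 4) is itself a sum of two squares; find a² by testing p − a² for a perfect square:
  109: 109 − 1² = 108, 109 − 2² = 105, 109 − 3² = 100 = 10² ⇒ 109 = 3² + 10².
  113: 113 − 1² = 112, 113 − 2² = 109, 113 − 3² = 104, 113 − 4² = 97, 113 − 5² = 88, 113 − 6² = 77, 113 − 7² = 64 = 8² ⇒ 113 = 7² + 8².
  Combine using the Brahmagupta–Fibonacci identity (a² + b²)(c² + d²) = (ac − bd)² + (ad + bc)² = (ac + bd)² + (ad − bc)²:
  109 · 113 = 12317: from (3² + 10²)(7² + 8²), take (3·7 − 10·8, 3·8 + 10·7) = (21 − 80, 24 + 70) = (-59, 94); dropping signs (only squares matter) gives (59, 94); check 59² + 94² = 3481 + 8836 = 12317 ✓.
  Scale by k = 4: (4·59, 4·94) = (236, 376).
Step 4: Order so x ≤ y and verify: 236² + 376² = 55696 + 141376 = 197072 = n. ✓

n = 197072 = 236² + 376² (one valid representation with x ≤ y).


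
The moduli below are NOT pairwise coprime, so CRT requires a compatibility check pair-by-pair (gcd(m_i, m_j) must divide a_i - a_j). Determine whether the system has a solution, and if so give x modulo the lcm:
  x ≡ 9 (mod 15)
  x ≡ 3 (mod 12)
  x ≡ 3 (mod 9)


Moduli 15, 12, 9 are not pairwise coprime, so CRT works modulo lcm(m_i) when all pairwise compatibility conditions hold.
Pairwise compatibility: gcd(m_i, m_j) must divide a_i - a_j for every pair.
Merge one congruence at a time:
  Start: x ≡ 9 (mod 15).
  Combine with x ≡ 3 (mod 12): gcd(15, 12) = 3; 3 - 9 = -6, which IS divisible by 3, so compatible.
    Write x = 9 + 15·t and substitute into x ≡ 3 (mod 12): 15·t ≡ 3 − 9 = -6 (mod 12).
    Divide the congruence (and modulus) by g = 3: 5·t ≡ -2 (mod 4).
    Reduce coefficients mod 4: 1·t ≡ 2 (mod 4).
    So t ≡ 2 (mod 4).
    Then x = 9 + 15·2 = 39, valid modulo lcm(15, 12) = 60: x ≡ 39 (mod 60).
  Combine with x ≡ 3 (mod 9): gcd(60, 9) = 3; 3 - 39 = -36, which IS divisible by 3, so compatible.
    Write x = 39 + 60·t and substitute into x ≡ 3 (mod 9): 60·t ≡ 3 − 39 = -36 (mod 9).
    Divide the congruence (and modulus) by g = 3: 20·t ≡ -12 (mod 3).
    Reduce coefficients mod 3: 2·t ≡ 0 (mod 3).
    The inverse of 2 mod 3 is 2 (since 2·2 = 4 = 1·3 + 1), so t ≡ 2·0 = 0 ≡ 0 (mod 3).
    Then x = 39 + 60·0 = 39, valid modulo lcm(60, 9) = 180: x ≡ 39 (mod 180).
Verify: 39 mod 15 = 9, 39 mod 12 = 3, 39 mod 9 = 3.

x ≡ 39 (mod 180).


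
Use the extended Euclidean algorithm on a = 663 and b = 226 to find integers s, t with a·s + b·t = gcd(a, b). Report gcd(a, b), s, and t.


Euclidean algorithm on (663, 226) — divide until remainder is 0:
  663 = 2 · 226 + 211
  226 = 1 · 211 + 15
  211 = 14 · 15 + 1
  15 = 15 · 1 + 0
gcd(663, 226) = 1.
Track Bezout coefficients alongside the remainders: start with r₀ = 663 = a·1 + b·0 (s = 1, t = 0) and r₁ = 226 = a·0 + b·1 (s = 0, t = 1); each new remainder r_{k+1} = r_{k-1} − q_k·r_k inherits s_{k+1} = s_{k-1} − q_k·s_k, t_{k+1} = t_{k-1} − q_k·t_k, so r_k = a·s_k + b·t_k at every step:
  q = 2: r = 211, s = 1 − 2·0 = 1, t = 0 − 2·1 = -2  (check: 663·1 + 226·(-2) = 211)
  q = 1: r = 15, s = 0 − 1·1 = -1, t = 1 − 1·(-2) = 3  (check: 663·(-1) + 226·3 = 15)
  q = 14: r = 1, s = 1 − 14·(-1) = 15, t = -2 − 14·3 = -44  (check: 663·15 + 226·(-44) = 1)
The row with r = 1 (the gcd) gives the Bezout coefficients s = 15, t = -44.
Result: 663 · (15) + 226 · (-44) = 1.

gcd(663, 226) = 1; s = 15, t = -44 (check: 663·15 + 226·(-44) = 1).


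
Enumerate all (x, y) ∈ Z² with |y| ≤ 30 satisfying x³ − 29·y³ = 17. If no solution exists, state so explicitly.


The equation is x³ - 29y³ = 17. For fixed y, x³ = 29·y³ + 17, so a solution requires the RHS to be a perfect cube.
Strategy: iterate y from -30 to 30, compute RHS = 29·y³ + 17, and check whether it is a (positive or negative) perfect cube.
Check small values of y:
  y = 0: RHS = 17 is not a perfect cube.
  y = 1: RHS = 46 is not a perfect cube.
  y = -1: RHS = -12 is not a perfect cube.
  y = 2: RHS = 249 is not a perfect cube.
  y = -2: RHS = -215 is not a perfect cube.
  y = 3: RHS = 800 is not a perfect cube.
  y = -3: RHS = -766 is not a perfect cube.
Continuing the search up to |y| = 30 finds no solutions either.
No (x, y) in the scanned range satisfies the equation.

No integer solutions with |y| ≤ 30.


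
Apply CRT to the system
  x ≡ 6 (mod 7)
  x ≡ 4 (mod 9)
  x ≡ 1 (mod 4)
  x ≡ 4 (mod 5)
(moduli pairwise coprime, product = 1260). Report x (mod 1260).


Product of moduli M = 7 · 9 · 4 · 5 = 1260.
Merge one congruence at a time:
  Start: x ≡ 6 (mod 7).
  Combine with x ≡ 4 (mod 9); new modulus lcm = 63.
    Write x = 6 + 7·t and substitute into x ≡ 4 (mod 9): 7·t ≡ 4 − 6 = -2 (mod 9).
    Reduce coefficients mod 9: 7·t ≡ 7 (mod 9).
    The inverse of 7 mod 9 is 4 (since 7·4 = 28 = 3·9 + 1), so t ≡ 4·7 = 28 ≡ 1 (mod 9).
    Then x = 6 + 7·1 = 13, valid modulo lcm(7, 9) = 63: x ≡ 13 (mod 63).
  Combine with x ≡ 1 (mod 4); new modulus lcm = 252.
    Write x = 13 + 63·t and substitute into x ≡ 1 (mod 4): 63·t ≡ 1 − 13 = -12 (mod 4).
    Reduce coefficients mod 4: 3·t ≡ 0 (mod 4).
    The inverse of 3 mod 4 is 3 (since 3·3 = 9 = 2·4 + 1), so t ≡ 3·0 = 0 ≡ 0 (mod 4).
    Then x = 13 + 63·0 = 13, valid modulo lcm(63, 4) = 252: x ≡ 13 (mod 252).
  Combine with x ≡ 4 (mod 5); new modulus lcm = 1260.
    Write x = 13 + 252·t and substitute into x ≡ 4 (mod 5): 252·t ≡ 4 − 13 = -9 (mod 5).
    Reduce coefficients mod 5: 2·t ≡ 1 (mod 5).
    The inverse of 2 mod 5 is 3 (since 2·3 = 6 = 1·5 + 1), so t ≡ 3·1 = 3 ≡ 3 (mod 5).
    Then x = 13 + 252·3 = 769, valid modulo lcm(252, 5) = 1260: x ≡ 769 (mod 1260).
Verify against each original: 769 mod 7 = 6, 769 mod 9 = 4, 769 mod 4 = 1, 769 mod 5 = 4.

x ≡ 769 (mod 1260).


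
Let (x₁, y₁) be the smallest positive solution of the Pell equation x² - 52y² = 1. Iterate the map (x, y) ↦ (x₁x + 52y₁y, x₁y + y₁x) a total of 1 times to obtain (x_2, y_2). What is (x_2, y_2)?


Step 1: Find the fundamental solution (x₁, y₁) of x² - 52y² = 1.
  Expand √52 as a continued fraction. a₀ = ⌊√52⌋ = 7; iterate m_{k+1} = d_k·a_k − m_k, d_{k+1} = (52 − m_{k+1}²)/d_k, a_{k+1} = ⌊(a₀ + m_{k+1})/d_{k+1}⌋ (starting m₀ = 0, d₀ = 1), with convergents p_k = a_k·p_{k-1} + p_{k-2}, q_k = a_k·q_{k-1} + q_{k-2} (p₋₁ = 1, q₋₁ = 0):
  k = 0: a₀ = 7; p₀/q₀ = 7/1; p₀² − 52·q₀² = 49 − 52 = -3.
  k = 1: m = 7, d = 3, a = ⌊(7 + 7)/3⌋ = 4; p/q = (4·7 + 1)/(4·1 + 0) = 29/4; p² − 52·q² = 841 − 832 = 9.
  k = 2: m = 5, d = 9, a = ⌊(7 + 5)/9⌋ = 1; p/q = (1·29 + 7)/(1·4 + 1) = 36/5; p² − 52·q² = 1296 − 1300 = -4.
  k = 3: m = 4, d = 4, a = ⌊(7 + 4)/4⌋ = 2; p/q = (2·36 + 29)/(2·5 + 4) = 101/14; p² − 52·q² = 10201 − 10192 = 9.
  k = 4: m = 4, d = 9, a = ⌊(7 + 4)/9⌋ = 1; p/q = (1·101 + 36)/(1·14 + 5) = 137/19; p² − 52·q² = 18769 − 18772 = -3.
  k = 5: m = 5, d = 3, a = ⌊(7 + 5)/3⌋ = 4; p/q = (4·137 + 101)/(4·19 + 14) = 649/90; p² − 52·q² = 421201 − 421200 = 1.
  The first convergent with p² − 52·q² = 1 gives the fundamental solution (x₁, y₁) = (649, 90).
Step 2: Apply the recurrence (x_{n+1}, y_{n+1}) = (x₁x_n + 52y₁y_n, x₁y_n + y₁x_n) repeatedly.
  From (x_1, y_1) = (649, 90): x_2 = 649·649 + 52·90·90 = 842401; y_2 = 649·90 + 90·649 = 116820.
Step 3: Verify x_2² - 52·y_2² = 709639444801 - 709639444800 = 1 (should be 1). ✓

(x_1, y_1) = (649, 90); (x_2, y_2) = (842401, 116820).


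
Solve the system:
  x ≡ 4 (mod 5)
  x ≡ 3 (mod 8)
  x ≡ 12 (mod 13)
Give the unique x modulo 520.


Moduli 5, 8, 13 are pairwise coprime; by CRT there is a unique solution modulo M = 5 · 8 · 13 = 520.
Solve pairwise, accumulating the modulus:
  Start with x ≡ 4 (mod 5).
  Combine with x ≡ 3 (mod 8): since gcd(5, 8) = 1, we get a unique residue mod 40.
    Write x = 4 + 5·t and substitute into x ≡ 3 (mod 8): 5·t ≡ 3 − 4 = -1 (mod 8).
    Reduce coefficients mod 8: 5·t ≡ 7 (mod 8).
    The inverse of 5 mod 8 is 5 (since 5·5 = 25 = 3·8 + 1), so t ≡ 5·7 = 35 ≡ 3 (mod 8).
    Then x = 4 + 5·3 = 19, valid modulo lcm(5, 8) = 40: x ≡ 19 (mod 40).
  Combine with x ≡ 12 (mod 13): since gcd(40, 13) = 1, we get a unique residue mod 520.
    Write x = 19 + 40·t and substitute into x ≡ 12 (mod 13): 40·t ≡ 12 − 19 = -7 (mod 13).
    Reduce coefficients mod 13: 1·t ≡ 6 (mod 13).
    So t ≡ 6 (mod 13).
    Then x = 19 + 40·6 = 259, valid modulo lcm(40, 13) = 520: x ≡ 259 (mod 520).
Verify: 259 mod 5 = 4 ✓, 259 mod 8 = 3 ✓, 259 mod 13 = 12 ✓.

x ≡ 259 (mod 520).


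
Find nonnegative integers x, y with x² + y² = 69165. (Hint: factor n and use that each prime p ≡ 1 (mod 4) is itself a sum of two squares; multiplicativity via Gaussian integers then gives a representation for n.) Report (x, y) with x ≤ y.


Step 1: Factor n = 69165 = 3^2 · 5 · 29 · 53.
Step 2: Check the mod-4 condition on each prime factor: 3 ≡ 3 (mod 4), exponent 2 (must be even); 5 ≡ 1 (mod 4), exponent 1; 29 ≡ 1 (mod 4), exponent 1; 53 ≡ 1 (mod 4), exponent 1.
All primes ≡ 3 (mod 4) appear to even exponent (or don't appear), so by the two-squares theorem n IS expressible as a sum of two squares.
Step 3: Build a representation. Group n = k² · m with k = 3 and m = 5 · 29 · 53 = 7685 (a product of primes ≡ 1 (mod 4)); a representation of m scales to one of n via (k·x)² + (k·y)² = k²(x² + y²). Each prime p ≡ 1 (mod 4) is itself a sum of two squares; find a² by testing p − a² for a perfect square:
  5: 5 − 1² = 4 = 2² ⇒ 5 = 1² + 2².
  29: 29 − 1² = 28, 29 − 2² = 25 = 5² ⇒ 29 = 2² + 5².
  53: 53 − 1² = 52, 53 − 2² = 49 = 7² ⇒ 53 = 2² + 7².
  Combine using the Brahmagupta–Fibonacci identity (a² + b²)(c² + d²) = (ac − bd)² + (ad + bc)² = (ac + bd)² + (ad − bc)²:
  5 · 29 = 145: from (1² + 2²)(2² + 5²), take (1·2 − 2·5, 1·5 + 2·2) = (2 − 10, 5 + 4) = (-8, 9); dropping signs (only squares matter) gives (8, 9); check 8² + 9² = 64 + 81 = 145 ✓.
  145 · 53 = 7685: from (8² + 9²)(2² + 7²), take (8·2 − 9·7, 8·7 + 9·2) = (16 − 63, 56 + 18) = (-47, 74); dropping signs (only squares matter) gives (47, 74); check 47² + 74² = 2209 + 5476 = 7685 ✓.
  Scale by k = 3: (3·47, 3·74) = (141, 222).
Step 4: Order so x ≤ y and verify: 141² + 222² = 19881 + 49284 = 69165 = n. ✓

n = 69165 = 141² + 222² (one valid representation with x ≤ y).


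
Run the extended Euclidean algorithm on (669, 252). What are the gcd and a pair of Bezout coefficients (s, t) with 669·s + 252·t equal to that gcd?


Euclidean algorithm on (669, 252) — divide until remainder is 0:
  669 = 2 · 252 + 165
  252 = 1 · 165 + 87
  165 = 1 · 87 + 78
  87 = 1 · 78 + 9
  78 = 8 · 9 + 6
  9 = 1 · 6 + 3
  6 = 2 · 3 + 0
gcd(669, 252) = 3.
Track Bezout coefficients alongside the remainders: start with r₀ = 669 = a·1 + b·0 (s = 1, t = 0) and r₁ = 252 = a·0 + b·1 (s = 0, t = 1); each new remainder r_{k+1} = r_{k-1} − q_k·r_k inherits s_{k+1} = s_{k-1} − q_k·s_k, t_{k+1} = t_{k-1} − q_k·t_k, so r_k = a·s_k + b·t_k at every step:
  q = 2: r = 165, s = 1 − 2·0 = 1, t = 0 − 2·1 = -2  (check: 669·1 + 252·(-2) = 165)
  q = 1: r = 87, s = 0 − 1·1 = -1, t = 1 − 1·(-2) = 3  (check: 669·(-1) + 252·3 = 87)
  q = 1: r = 78, s = 1 − 1·(-1) = 2, t = -2 − 1·3 = -5  (check: 669·2 + 252·(-5) = 78)
  q = 1: r = 9, s = -1 − 1·2 = -3, t = 3 − 1·(-5) = 8  (check: 669·(-3) + 252·8 = 9)
  q = 8: r = 6, s = 2 − 8·(-3) = 26, t = -5 − 8·8 = -69  (check: 669·26 + 252·(-69) = 6)
  q = 1: r = 3, s = -3 − 1·26 = -29, t = 8 − 1·(-69) = 77  (check: 669·(-29) + 252·77 = 3)
The row with r = 3 (the gcd) gives the Bezout coefficients s = -29, t = 77.
Result: 669 · (-29) + 252 · (77) = 3.

gcd(669, 252) = 3; s = -29, t = 77 (check: 669·(-29) + 252·77 = 3).


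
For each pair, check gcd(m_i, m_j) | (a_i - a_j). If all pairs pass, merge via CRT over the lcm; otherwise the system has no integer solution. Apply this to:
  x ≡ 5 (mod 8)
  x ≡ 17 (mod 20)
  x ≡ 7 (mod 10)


Moduli 8, 20, 10 are not pairwise coprime, so CRT works modulo lcm(m_i) when all pairwise compatibility conditions hold.
Pairwise compatibility: gcd(m_i, m_j) must divide a_i - a_j for every pair.
Merge one congruence at a time:
  Start: x ≡ 5 (mod 8).
  Combine with x ≡ 17 (mod 20): gcd(8, 20) = 4; 17 - 5 = 12, which IS divisible by 4, so compatible.
    Write x = 5 + 8·t and substitute into x ≡ 17 (mod 20): 8·t ≡ 17 − 5 = 12 (mod 20).
    Divide the congruence (and modulus) by g = 4: 2·t ≡ 3 (mod 5).
    The inverse of 2 mod 5 is 3 (since 2·3 = 6 = 1·5 + 1), so t ≡ 3·3 = 9 ≡ 4 (mod 5).
    Then x = 5 + 8·4 = 37, valid modulo lcm(8, 20) = 40: x ≡ 37 (mod 40).
  Combine with x ≡ 7 (mod 10): gcd(40, 10) = 10; 7 - 37 = -30, which IS divisible by 10, so compatible.
    Write x = 37 + 40·t and substitute into x ≡ 7 (mod 10): 40·t ≡ 7 − 37 = -30 (mod 10).
    Divide the congruence (and modulus) by g = 10: 4·t ≡ -3 (mod 1).
    Modulo 1 every t works; take t = 0.
    Then x = 37 + 40·0 = 37, valid modulo lcm(40, 10) = 40: x ≡ 37 (mod 40).
Verify: 37 mod 8 = 5, 37 mod 20 = 17, 37 mod 10 = 7.

x ≡ 37 (mod 40).


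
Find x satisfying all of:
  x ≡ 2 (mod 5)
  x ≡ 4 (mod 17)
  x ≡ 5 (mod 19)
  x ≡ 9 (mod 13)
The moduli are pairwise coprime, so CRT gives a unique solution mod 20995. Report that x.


Product of moduli M = 5 · 17 · 19 · 13 = 20995.
Merge one congruence at a time:
  Start: x ≡ 2 (mod 5).
  Combine with x ≡ 4 (mod 17); new modulus lcm = 85.
    Write x = 2 + 5·t and substitute into x ≡ 4 (mod 17): 5·t ≡ 4 − 2 = 2 (mod 17).
    The inverse of 5 mod 17 is 7 (since 5·7 = 35 = 2·17 + 1), so t ≡ 7·2 = 14 ≡ 14 (mod 17).
    Then x = 2 + 5·14 = 72, valid modulo lcm(5, 17) = 85: x ≡ 72 (mod 85).
  Combine with x ≡ 5 (mod 19); new modulus lcm = 1615.
    Write x = 72 + 85·t and substitute into x ≡ 5 (mod 19): 85·t ≡ 5 − 72 = -67 (mod 19).
    Reduce coefficients mod 19: 9·t ≡ 9 (mod 19).
    The inverse of 9 mod 19 is 17 (since 9·17 = 153 = 8·19 + 1), so t ≡ 17·9 = 153 ≡ 1 (mod 19).
    Then x = 72 + 85·1 = 157, valid modulo lcm(85, 19) = 1615: x ≡ 157 (mod 1615).
  Combine with x ≡ 9 (mod 13); new modulus lcm = 20995.
    Write x = 157 + 1615·t and substitute into x ≡ 9 (mod 13): 1615·t ≡ 9 − 157 = -148 (mod 13).
    Reduce coefficients mod 13: 3·t ≡ 8 (mod 13).
    The inverse of 3 mod 13 is 9 (since 3·9 = 27 = 2·13 + 1), so t ≡ 9·8 = 72 ≡ 7 (mod 13).
    Then x = 157 + 1615·7 = 11462, valid modulo lcm(1615, 13) = 20995: x ≡ 11462 (mod 20995).
Verify against each original: 11462 mod 5 = 2, 11462 mod 17 = 4, 11462 mod 19 = 5, 11462 mod 13 = 9.

x ≡ 11462 (mod 20995).


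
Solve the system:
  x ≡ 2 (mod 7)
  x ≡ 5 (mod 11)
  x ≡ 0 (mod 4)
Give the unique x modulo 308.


Moduli 7, 11, 4 are pairwise coprime; by CRT there is a unique solution modulo M = 7 · 11 · 4 = 308.
Solve pairwise, accumulating the modulus:
  Start with x ≡ 2 (mod 7).
  Combine with x ≡ 5 (mod 11): since gcd(7, 11) = 1, we get a unique residue mod 77.
    Write x = 2 + 7·t and substitute into x ≡ 5 (mod 11): 7·t ≡ 5 − 2 = 3 (mod 11).
    The inverse of 7 mod 11 is 8 (since 7·8 = 56 = 5·11 + 1), so t ≡ 8·3 = 24 ≡ 2 (mod 11).
    Then x = 2 + 7·2 = 16, valid modulo lcm(7, 11) = 77: x ≡ 16 (mod 77).
  Combine with x ≡ 0 (mod 4): since gcd(77, 4) = 1, we get a unique residue mod 308.
    Write x = 16 + 77·t and substitute into x ≡ 0 (mod 4): 77·t ≡ 0 − 16 = -16 (mod 4).
    Reduce coefficients mod 4: 1·t ≡ 0 (mod 4).
    So t ≡ 0 (mod 4).
    Then x = 16 + 77·0 = 16, valid modulo lcm(77, 4) = 308: x ≡ 16 (mod 308).
Verify: 16 mod 7 = 2 ✓, 16 mod 11 = 5 ✓, 16 mod 4 = 0 ✓.

x ≡ 16 (mod 308).


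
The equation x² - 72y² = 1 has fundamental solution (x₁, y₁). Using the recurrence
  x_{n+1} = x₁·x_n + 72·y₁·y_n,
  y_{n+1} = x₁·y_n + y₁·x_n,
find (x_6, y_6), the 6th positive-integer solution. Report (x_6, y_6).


Step 1: Find the fundamental solution (x₁, y₁) of x² - 72y² = 1.
  Expand √72 as a continued fraction. a₀ = ⌊√72⌋ = 8; iterate m_{k+1} = d_k·a_k − m_k, d_{k+1} = (72 − m_{k+1}²)/d_k, a_{k+1} = ⌊(a₀ + m_{k+1})/d_{k+1}⌋ (starting m₀ = 0, d₀ = 1), with convergents p_k = a_k·p_{k-1} + p_{k-2}, q_k = a_k·q_{k-1} + q_{k-2} (p₋₁ = 1, q₋₁ = 0):
  k = 0: a₀ = 8; p₀/q₀ = 8/1; p₀² − 72·q₀² = 64 − 72 = -8.
  k = 1: m = 8, d = 8, a = ⌊(8 + 8)/8⌋ = 2; p/q = (2·8 + 1)/(2·1 + 0) = 17/2; p² − 72·q² = 289 − 288 = 1.
  The first convergent with p² − 72·q² = 1 gives the fundamental solution (x₁, y₁) = (17, 2).
Step 2: Apply the recurrence (x_{n+1}, y_{n+1}) = (x₁x_n + 72y₁y_n, x₁y_n + y₁x_n) repeatedly.
  From (x_1, y_1) = (17, 2): x_2 = 17·17 + 72·2·2 = 577; y_2 = 17·2 + 2·17 = 68.
  From (x_2, y_2) = (577, 68): x_3 = 17·577 + 72·2·68 = 19601; y_3 = 17·68 + 2·577 = 2310.
  From (x_3, y_3) = (19601, 2310): x_4 = 17·19601 + 72·2·2310 = 665857; y_4 = 17·2310 + 2·19601 = 78472.
  From (x_4, y_4) = (665857, 78472): x_5 = 17·665857 + 72·2·78472 = 22619537; y_5 = 17·78472 + 2·665857 = 2665738.
  From (x_5, y_5) = (22619537, 2665738): x_6 = 17·22619537 + 72·2·2665738 = 768398401; y_6 = 17·2665738 + 2·22619537 = 90556620.
Step 3: Verify x_6² - 72·y_6² = 590436102659356801 - 590436102659356800 = 1 (should be 1). ✓

(x_1, y_1) = (17, 2); (x_6, y_6) = (768398401, 90556620).


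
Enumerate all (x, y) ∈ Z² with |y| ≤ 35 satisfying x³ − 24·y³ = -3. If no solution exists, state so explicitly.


The equation is x³ - 24y³ = -3. For fixed y, x³ = 24·y³ − 3, so a solution requires the RHS to be a perfect cube.
Strategy: iterate y from -35 to 35, compute RHS = 24·y³ − 3, and check whether it is a (positive or negative) perfect cube.
Check small values of y:
  y = 0: RHS = -3 is not a perfect cube.
  y = 1: RHS = 21 is not a perfect cube.
  y = -1: RHS = -27 = (-3)³ ⇒ x = -3 works.
  y = 2: RHS = 189 is not a perfect cube.
  y = -2: RHS = -195 is not a perfect cube.
  y = 3: RHS = 645 is not a perfect cube.
  y = -3: RHS = -651 is not a perfect cube.
Continuing the search up to |y| = 35 finds no further solutions beyond those listed.
Collected solutions: (-3, -1).

Solutions (with |y| ≤ 35): (-3, -1).


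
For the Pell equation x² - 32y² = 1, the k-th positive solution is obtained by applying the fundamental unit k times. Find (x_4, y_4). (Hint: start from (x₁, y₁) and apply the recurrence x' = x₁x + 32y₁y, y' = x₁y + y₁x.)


Step 1: Find the fundamental solution (x₁, y₁) of x² - 32y² = 1.
  Expand √32 as a continued fraction. a₀ = ⌊√32⌋ = 5; iterate m_{k+1} = d_k·a_k − m_k, d_{k+1} = (32 − m_{k+1}²)/d_k, a_{k+1} = ⌊(a₀ + m_{k+1})/d_{k+1}⌋ (starting m₀ = 0, d₀ = 1), with convergents p_k = a_k·p_{k-1} + p_{k-2}, q_k = a_k·q_{k-1} + q_{k-2} (p₋₁ = 1, q₋₁ = 0):
  k = 0: a₀ = 5; p₀/q₀ = 5/1; p₀² − 32·q₀² = 25 − 32 = -7.
  k = 1: m = 5, d = 7, a = ⌊(5 + 5)/7⌋ = 1; p/q = (1·5 + 1)/(1·1 + 0) = 6/1; p² − 32·q² = 36 − 32 = 4.
  k = 2: m = 2, d = 4, a = ⌊(5 + 2)/4⌋ = 1; p/q = (1·6 + 5)/(1·1 + 1) = 11/2; p² − 32·q² = 121 − 128 = -7.
  k = 3: m = 2, d = 7, a = ⌊(5 + 2)/7⌋ = 1; p/q = (1·11 + 6)/(1·2 + 1) = 17/3; p² − 32·q² = 289 − 288 = 1.
  The first convergent with p² − 32·q² = 1 gives the fundamental solution (x₁, y₁) = (17, 3).
Step 2: Apply the recurrence (x_{n+1}, y_{n+1}) = (x₁x_n + 32y₁y_n, x₁y_n + y₁x_n) repeatedly.
  From (x_1, y_1) = (17, 3): x_2 = 17·17 + 32·3·3 = 577; y_2 = 17·3 + 3·17 = 102.
  From (x_2, y_2) = (577, 102): x_3 = 17·577 + 32·3·102 = 19601; y_3 = 17·102 + 3·577 = 3465.
  From (x_3, y_3) = (19601, 3465): x_4 = 17·19601 + 32·3·3465 = 665857; y_4 = 17·3465 + 3·19601 = 117708.
Step 3: Verify x_4² - 32·y_4² = 443365544449 - 443365544448 = 1 (should be 1). ✓

(x_1, y_1) = (17, 3); (x_4, y_4) = (665857, 117708).


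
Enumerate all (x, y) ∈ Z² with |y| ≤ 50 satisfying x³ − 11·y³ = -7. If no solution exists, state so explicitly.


The equation is x³ - 11y³ = -7. For fixed y, x³ = 11·y³ − 7, so a solution requires the RHS to be a perfect cube.
Strategy: iterate y from -50 to 50, compute RHS = 11·y³ − 7, and check whether it is a (positive or negative) perfect cube.
Check small values of y:
  y = 0: RHS = -7 is not a perfect cube.
  y = 1: RHS = 4 is not a perfect cube.
  y = -1: RHS = -18 is not a perfect cube.
  y = 2: RHS = 81 is not a perfect cube.
  y = -2: RHS = -95 is not a perfect cube.
  y = 3: RHS = 290 is not a perfect cube.
  y = -3: RHS = -304 is not a perfect cube.
Continuing the search up to |y| = 50 finds no solutions either.
No (x, y) in the scanned range satisfies the equation.

No integer solutions with |y| ≤ 50.


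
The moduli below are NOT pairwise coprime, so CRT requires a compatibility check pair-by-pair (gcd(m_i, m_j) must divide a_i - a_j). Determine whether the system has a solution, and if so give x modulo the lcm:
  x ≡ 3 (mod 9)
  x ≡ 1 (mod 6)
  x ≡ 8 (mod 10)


Moduli 9, 6, 10 are not pairwise coprime, so CRT works modulo lcm(m_i) when all pairwise compatibility conditions hold.
Pairwise compatibility: gcd(m_i, m_j) must divide a_i - a_j for every pair.
Merge one congruence at a time:
  Start: x ≡ 3 (mod 9).
  Combine with x ≡ 1 (mod 6): gcd(9, 6) = 3, and 1 - 3 = -2 is NOT divisible by 3.
    ⇒ system is inconsistent (no integer solution).

No solution (the system is inconsistent).


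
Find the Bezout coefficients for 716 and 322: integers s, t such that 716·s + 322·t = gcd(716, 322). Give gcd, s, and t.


Euclidean algorithm on (716, 322) — divide until remainder is 0:
  716 = 2 · 322 + 72
  322 = 4 · 72 + 34
  72 = 2 · 34 + 4
  34 = 8 · 4 + 2
  4 = 2 · 2 + 0
gcd(716, 322) = 2.
Track Bezout coefficients alongside the remainders: start with r₀ = 716 = a·1 + b·0 (s = 1, t = 0) and r₁ = 322 = a·0 + b·1 (s = 0, t = 1); each new remainder r_{k+1} = r_{k-1} − q_k·r_k inherits s_{k+1} = s_{k-1} − q_k·s_k, t_{k+1} = t_{k-1} − q_k·t_k, so r_k = a·s_k + b·t_k at every step:
  q = 2: r = 72, s = 1 − 2·0 = 1, t = 0 − 2·1 = -2  (check: 716·1 + 322·(-2) = 72)
  q = 4: r = 34, s = 0 − 4·1 = -4, t = 1 − 4·(-2) = 9  (check: 716·(-4) + 322·9 = 34)
  q = 2: r = 4, s = 1 − 2·(-4) = 9, t = -2 − 2·9 = -20  (check: 716·9 + 322·(-20) = 4)
  q = 8: r = 2, s = -4 − 8·9 = -76, t = 9 − 8·(-20) = 169  (check: 716·(-76) + 322·169 = 2)
The row with r = 2 (the gcd) gives the Bezout coefficients s = -76, t = 169.
Result: 716 · (-76) + 322 · (169) = 2.

gcd(716, 322) = 2; s = -76, t = 169 (check: 716·(-76) + 322·169 = 2).


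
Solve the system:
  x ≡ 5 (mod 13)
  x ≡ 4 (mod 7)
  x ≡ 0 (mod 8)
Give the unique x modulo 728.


Moduli 13, 7, 8 are pairwise coprime; by CRT there is a unique solution modulo M = 13 · 7 · 8 = 728.
Solve pairwise, accumulating the modulus:
  Start with x ≡ 5 (mod 13).
  Combine with x ≡ 4 (mod 7): since gcd(13, 7) = 1, we get a unique residue mod 91.
    Write x = 5 + 13·t and substitute into x ≡ 4 (mod 7): 13·t ≡ 4 − 5 = -1 (mod 7).
    Reduce coefficients mod 7: 6·t ≡ 6 (mod 7).
    The inverse of 6 mod 7 is 6 (since 6·6 = 36 = 5·7 + 1), so t ≡ 6·6 = 36 ≡ 1 (mod 7).
    Then x = 5 + 13·1 = 18, valid modulo lcm(13, 7) = 91: x ≡ 18 (mod 91).
  Combine with x ≡ 0 (mod 8): since gcd(91, 8) = 1, we get a unique residue mod 728.
    Write x = 18 + 91·t and substitute into x ≡ 0 (mod 8): 91·t ≡ 0 − 18 = -18 (mod 8).
    Reduce coefficients mod 8: 3·t ≡ 6 (mod 8).
    The inverse of 3 mod 8 is 3 (since 3·3 = 9 = 1·8 + 1), so t ≡ 3·6 = 18 ≡ 2 (mod 8).
    Then x = 18 + 91·2 = 200, valid modulo lcm(91, 8) = 728: x ≡ 200 (mod 728).
Verify: 200 mod 13 = 5 ✓, 200 mod 7 = 4 ✓, 200 mod 8 = 0 ✓.

x ≡ 200 (mod 728).


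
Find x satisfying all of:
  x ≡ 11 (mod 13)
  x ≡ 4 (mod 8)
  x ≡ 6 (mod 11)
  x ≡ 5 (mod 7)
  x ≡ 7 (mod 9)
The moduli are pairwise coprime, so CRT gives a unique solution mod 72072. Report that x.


Product of moduli M = 13 · 8 · 11 · 7 · 9 = 72072.
Merge one congruence at a time:
  Start: x ≡ 11 (mod 13).
  Combine with x ≡ 4 (mod 8); new modulus lcm = 104.
    Write x = 11 + 13·t and substitute into x ≡ 4 (mod 8): 13·t ≡ 4 − 11 = -7 (mod 8).
    Reduce coefficients mod 8: 5·t ≡ 1 (mod 8).
    The inverse of 5 mod 8 is 5 (since 5·5 = 25 = 3·8 + 1), so t ≡ 5·1 = 5 ≡ 5 (mod 8).
    Then x = 11 + 13·5 = 76, valid modulo lcm(13, 8) = 104: x ≡ 76 (mod 104).
  Combine with x ≡ 6 (mod 11); new modulus lcm = 1144.
    Write x = 76 + 104·t and substitute into x ≡ 6 (mod 11): 104·t ≡ 6 − 76 = -70 (mod 11).
    Reduce coefficients mod 11: 5·t ≡ 7 (mod 11).
    The inverse of 5 mod 11 is 9 (since 5·9 = 45 = 4·11 + 1), so t ≡ 9·7 = 63 ≡ 8 (mod 11).
    Then x = 76 + 104·8 = 908, valid modulo lcm(104, 11) = 1144: x ≡ 908 (mod 1144).
  Combine with x ≡ 5 (mod 7); new modulus lcm = 8008.
    Write x = 908 + 1144·t and substitute into x ≡ 5 (mod 7): 1144·t ≡ 5 − 908 = -903 (mod 7).
    Reduce coefficients mod 7: 3·t ≡ 0 (mod 7).
    The inverse of 3 mod 7 is 5 (since 3·5 = 15 = 2·7 + 1), so t ≡ 5·0 = 0 ≡ 0 (mod 7).
    Then x = 908 + 1144·0 = 908, valid modulo lcm(1144, 7) = 8008: x ≡ 908 (mod 8008).
  Combine with x ≡ 7 (mod 9); new modulus lcm = 72072.
    Write x = 908 + 8008·t and substitute into x ≡ 7 (mod 9): 8008·t ≡ 7 − 908 = -901 (mod 9).
    Reduce coefficients mod 9: 7·t ≡ 8 (mod 9).
    The inverse of 7 mod 9 is 4 (since 7·4 = 28 = 3·9 + 1), so t ≡ 4·8 = 32 ≡ 5 (mod 9).
    Then x = 908 + 8008·5 = 40948, valid modulo lcm(8008, 9) = 72072: x ≡ 40948 (mod 72072).
Verify against each original: 40948 mod 13 = 11, 40948 mod 8 = 4, 40948 mod 11 = 6, 40948 mod 7 = 5, 40948 mod 9 = 7.

x ≡ 40948 (mod 72072).


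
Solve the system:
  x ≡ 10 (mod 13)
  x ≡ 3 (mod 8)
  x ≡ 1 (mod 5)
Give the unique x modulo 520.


Moduli 13, 8, 5 are pairwise coprime; by CRT there is a unique solution modulo M = 13 · 8 · 5 = 520.
Solve pairwise, accumulating the modulus:
  Start with x ≡ 10 (mod 13).
  Combine with x ≡ 3 (mod 8): since gcd(13, 8) = 1, we get a unique residue mod 104.
    Write x = 10 + 13·t and substitute into x ≡ 3 (mod 8): 13·t ≡ 3 − 10 = -7 (mod 8).
    Reduce coefficients mod 8: 5·t ≡ 1 (mod 8).
    The inverse of 5 mod 8 is 5 (since 5·5 = 25 = 3·8 + 1), so t ≡ 5·1 = 5 ≡ 5 (mod 8).
    Then x = 10 + 13·5 = 75, valid modulo lcm(13, 8) = 104: x ≡ 75 (mod 104).
  Combine with x ≡ 1 (mod 5): since gcd(104, 5) = 1, we get a unique residue mod 520.
    Write x = 75 + 104·t and substitute into x ≡ 1 (mod 5): 104·t ≡ 1 − 75 = -74 (mod 5).
    Reduce coefficients mod 5: 4·t ≡ 1 (mod 5).
    The inverse of 4 mod 5 is 4 (since 4·4 = 16 = 3·5 + 1), so t ≡ 4·1 = 4 ≡ 4 (mod 5).
    Then x = 75 + 104·4 = 491, valid modulo lcm(104, 5) = 520: x ≡ 491 (mod 520).
Verify: 491 mod 13 = 10 ✓, 491 mod 8 = 3 ✓, 491 mod 5 = 1 ✓.

x ≡ 491 (mod 520).


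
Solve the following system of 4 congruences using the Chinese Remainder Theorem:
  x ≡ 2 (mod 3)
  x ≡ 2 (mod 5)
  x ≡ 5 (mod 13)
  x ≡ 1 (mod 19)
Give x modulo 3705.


Product of moduli M = 3 · 5 · 13 · 19 = 3705.
Merge one congruence at a time:
  Start: x ≡ 2 (mod 3).
  Combine with x ≡ 2 (mod 5); new modulus lcm = 15.
    Write x = 2 + 3·t and substitute into x ≡ 2 (mod 5): 3·t ≡ 2 − 2 = 0 (mod 5).
    The inverse of 3 mod 5 is 2 (since 3·2 = 6 = 1·5 + 1), so t ≡ 2·0 = 0 ≡ 0 (mod 5).
    Then x = 2 + 3·0 = 2, valid modulo lcm(3, 5) = 15: x ≡ 2 (mod 15).
  Combine with x ≡ 5 (mod 13); new modulus lcm = 195.
    Write x = 2 + 15·t and substitute into x ≡ 5 (mod 13): 15·t ≡ 5 − 2 = 3 (mod 13).
    Reduce coefficients mod 13: 2·t ≡ 3 (mod 13).
    The inverse of 2 mod 13 is 7 (since 2·7 = 14 = 1·13 + 1), so t ≡ 7·3 = 21 ≡ 8 (mod 13).
    Then x = 2 + 15·8 = 122, valid modulo lcm(15, 13) = 195: x ≡ 122 (mod 195).
  Combine with x ≡ 1 (mod 19); new modulus lcm = 3705.
    Write x = 122 + 195·t and substitute into x ≡ 1 (mod 19): 195·t ≡ 1 − 122 = -121 (mod 19).
    Reduce coefficients mod 19: 5·t ≡ 12 (mod 19).
    The inverse of 5 mod 19 is 4 (since 5·4 = 20 = 1·19 + 1), so t ≡ 4·12 = 48 ≡ 10 (mod 19).
    Then x = 122 + 195·10 = 2072, valid modulo lcm(195, 19) = 3705: x ≡ 2072 (mod 3705).
Verify against each original: 2072 mod 3 = 2, 2072 mod 5 = 2, 2072 mod 13 = 5, 2072 mod 19 = 1.

x ≡ 2072 (mod 3705).
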